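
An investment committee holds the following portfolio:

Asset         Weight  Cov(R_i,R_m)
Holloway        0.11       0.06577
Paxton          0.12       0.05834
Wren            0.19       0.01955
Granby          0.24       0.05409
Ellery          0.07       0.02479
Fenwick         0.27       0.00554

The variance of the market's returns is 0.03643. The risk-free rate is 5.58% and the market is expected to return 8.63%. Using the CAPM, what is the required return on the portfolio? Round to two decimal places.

β_Holloway = 0.06577 / 0.03643 = 1.8054
β_Paxton = 0.05834 / 0.03643 = 1.6014
β_Wren = 0.01955 / 0.03643 = 0.5366
β_Granby = 0.05409 / 0.03643 = 1.4848
β_Ellery = 0.02479 / 0.03643 = 0.6805
β_Fenwick = 0.00554 / 0.03643 = 0.1521
β_P = Σ w_i β_i = 0.11×1.8054 + 0.12×1.6014 + 0.19×0.5366 + 0.24×1.4848 + 0.07×0.6805 + 0.27×0.1521 = 0.9378
MRP = 8.63% − 5.58% = 3.05%
E(R_P) = R_f + β_P × MRP = 5.58% + 0.9378 × 3.05% = 8.44%

8.44%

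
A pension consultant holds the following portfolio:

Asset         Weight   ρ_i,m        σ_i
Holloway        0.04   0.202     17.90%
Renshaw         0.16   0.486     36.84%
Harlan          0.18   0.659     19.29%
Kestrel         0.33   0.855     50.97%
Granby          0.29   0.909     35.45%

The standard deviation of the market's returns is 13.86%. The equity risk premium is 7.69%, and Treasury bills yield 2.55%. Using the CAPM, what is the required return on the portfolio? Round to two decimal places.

β_Holloway = 0.202 × 17.90% / 13.86% = 0.2609
β_Renshaw = 0.486 × 36.84% / 13.86% = 1.2918
β_Harlan = 0.659 × 19.29% / 13.86% = 0.9172
β_Kestrel = 0.855 × 50.97% / 13.86% = 3.1443
β_Granby = 0.909 × 35.45% / 13.86% = 2.3250
β_P = Σ w_i β_i = 0.04×0.2609 + 0.16×1.2918 + 0.18×0.9172 + 0.33×3.1443 + 0.29×2.3250 = 2.0941
E(R_P) = R_f + β_P × MRP = 2.55% + 2.0941 × 7.69% = 18.65%

18.65%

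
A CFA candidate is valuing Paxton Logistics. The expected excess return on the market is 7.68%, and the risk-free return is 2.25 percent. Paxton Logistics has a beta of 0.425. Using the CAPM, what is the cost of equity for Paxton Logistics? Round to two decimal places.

5.51%

E(R) = R_f + β × MRP = 2.25% + 0.425 × 7.68% = 5.51%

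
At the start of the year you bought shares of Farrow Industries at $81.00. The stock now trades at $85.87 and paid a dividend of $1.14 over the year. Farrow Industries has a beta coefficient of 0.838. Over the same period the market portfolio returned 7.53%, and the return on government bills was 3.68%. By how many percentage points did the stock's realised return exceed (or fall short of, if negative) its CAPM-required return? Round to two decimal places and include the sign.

+0.51%

Realised HPR = (P1 + D1 − P0) / P0 = (85.87 + 1.14 − 81.00) / 81.00 = 6.01 / 81.00 = 7.4198%
MRP = 7.53% − 3.68% = 3.85%
CAPM required = R_f + β·MRP = 3.68% + 0.838 × 3.85% = 6.90630%
α = realised − required = 7.4198% − 6.90630% = +0.51%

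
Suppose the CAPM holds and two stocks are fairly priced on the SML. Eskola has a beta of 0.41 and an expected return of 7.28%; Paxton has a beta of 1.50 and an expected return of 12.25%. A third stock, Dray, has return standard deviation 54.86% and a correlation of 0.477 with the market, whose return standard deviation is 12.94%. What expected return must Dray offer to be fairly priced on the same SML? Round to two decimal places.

14.63%

MRP = (12.25% − 7.28%) / (1.50 − 0.41) = 4.5596%
R_f = 7.28% − 0.41 × 4.5596% = 5.4106%
β_Dray = ρ·σ_i/σ_m = 0.477 × 54.86 / 12.94 = 2.0223
E(R_Dray) = R_f + β × MRP = 5.4106% + 2.0223 × 4.5596% = 14.63%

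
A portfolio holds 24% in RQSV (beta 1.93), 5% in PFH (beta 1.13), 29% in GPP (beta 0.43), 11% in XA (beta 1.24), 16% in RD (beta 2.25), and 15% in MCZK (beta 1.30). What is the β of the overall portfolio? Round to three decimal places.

1.336

β_P = Σ w_i β_i = 0.24×1.93 + 0.05×1.13 + 0.29×0.43 + 0.11×1.24 + 0.16×2.25 + 0.15×1.30 = 1.3358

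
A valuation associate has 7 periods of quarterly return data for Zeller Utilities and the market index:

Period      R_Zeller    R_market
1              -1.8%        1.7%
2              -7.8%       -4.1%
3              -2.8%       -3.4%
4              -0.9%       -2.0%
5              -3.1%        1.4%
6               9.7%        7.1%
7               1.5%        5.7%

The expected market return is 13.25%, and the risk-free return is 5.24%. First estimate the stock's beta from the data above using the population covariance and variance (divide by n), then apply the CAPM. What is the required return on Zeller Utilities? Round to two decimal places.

13.52%

Mean R_i = (-1.8 − 7.8 − 2.8 − 0.9 − 3.1 + 9.7 + 1.5) / 7 = -0.7429%
Mean R_m = (1.7 − 4.1 − 3.4 − 2.0 + 1.4 + 7.1 + 5.7) / 7 = 0.9143%
Σ(R_i − R̄_i)(R_m − R̄_m) = 118.0743  ⇒  Cov = 118.0743 / 7 = 16.8678
Σ(R_m − R̄_m)² = 114.2686  ⇒  Var(R_m) = 114.2686 / 7 = 16.3241
β = Cov / Var(R_m) = 16.8678 / 16.3241 = 1.0333
MRP = 13.25% − 5.24% = 8.01%
E(R) = R_f + β × MRP = 5.24% + 1.0333 × 8.01% = 13.52%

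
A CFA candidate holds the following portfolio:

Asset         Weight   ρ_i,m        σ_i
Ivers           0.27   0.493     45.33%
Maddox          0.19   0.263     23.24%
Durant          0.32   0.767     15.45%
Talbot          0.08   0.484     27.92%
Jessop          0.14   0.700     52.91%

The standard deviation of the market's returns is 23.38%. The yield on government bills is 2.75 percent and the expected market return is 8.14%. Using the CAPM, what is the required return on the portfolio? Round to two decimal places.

6.73%

β_Ivers = 0.493 × 45.33% / 23.38% = 0.9558
β_Maddox = 0.263 × 23.24% / 23.38% = 0.2614
β_Durant = 0.767 × 15.45% / 23.38% = 0.5068
β_Talbot = 0.484 × 27.92% / 23.38% = 0.5780
β_Jessop = 0.700 × 52.91% / 23.38% = 1.5841
β_P = Σ w_i β_i = 0.27×0.9558 + 0.19×0.2614 + 0.32×0.5068 + 0.08×0.5780 + 0.14×1.5841 = 0.7379
MRP = 8.14% − 2.75% = 5.39%
E(R_P) = R_f + β_P × MRP = 2.75% + 0.7379 × 5.39% = 6.73%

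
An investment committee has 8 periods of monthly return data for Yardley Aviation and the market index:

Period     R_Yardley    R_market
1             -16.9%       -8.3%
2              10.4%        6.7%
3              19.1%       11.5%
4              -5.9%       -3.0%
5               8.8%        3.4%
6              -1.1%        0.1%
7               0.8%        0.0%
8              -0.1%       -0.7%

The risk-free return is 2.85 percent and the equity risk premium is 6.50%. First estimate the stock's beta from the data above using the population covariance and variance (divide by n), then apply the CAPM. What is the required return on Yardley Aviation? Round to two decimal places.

Mean R_i = (-16.9 + 10.4 + 19.1 − 5.9 + 8.8 − 1.1 + 0.8 − 0.1) / 8 = 1.8875%
Mean R_m = (-8.3 + 6.7 + 11.5 − 3.0 + 3.4 + 0.1 + 0.0 − 0.7) / 8 = 1.2125%
Σ(R_i − R̄_i)(R_m − R̄_m) = 458.8713  ⇒  Cov = 458.8713 / 8 = 57.3589
Σ(R_m − R̄_m)² = 255.3288  ⇒  Var(R_m) = 255.3288 / 8 = 31.9161
β = Cov / Var(R_m) = 57.3589 / 31.9161 = 1.7972
E(R) = R_f + β × MRP = 2.85% + 1.7972 × 6.50% = 14.53%

14.53%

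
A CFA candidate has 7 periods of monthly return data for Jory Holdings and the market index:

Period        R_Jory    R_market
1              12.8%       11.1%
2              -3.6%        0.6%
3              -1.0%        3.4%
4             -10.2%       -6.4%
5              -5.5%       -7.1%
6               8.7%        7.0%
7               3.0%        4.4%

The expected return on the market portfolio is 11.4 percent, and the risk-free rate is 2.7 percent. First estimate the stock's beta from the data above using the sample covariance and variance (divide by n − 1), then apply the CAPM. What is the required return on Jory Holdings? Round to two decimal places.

Mean R_i = (12.8 − 3.6 − 1.0 − 10.2 − 5.5 + 8.7 + 3.0) / 7 = 0.6000%
Mean R_m = (11.1 + 0.6 + 3.4 − 6.4 − 7.1 + 7.0 + 4.4) / 7 = 1.8571%
Σ(R_i − R̄_i)(R_m − R̄_m) = 307.1500  ⇒  Cov = 307.1500 / 6 = 51.1917
Σ(R_m − R̄_m)² = 270.7171  ⇒  Var(R_m) = 270.7171 / 6 = 45.1195
β = Cov / Var(R_m) = 51.1917 / 45.1195 = 1.1346
MRP = 11.4% − 2.7% = 8.70%
E(R) = R_f + β × MRP = 2.7% + 1.1346 × 8.7% = 12.57%

12.57%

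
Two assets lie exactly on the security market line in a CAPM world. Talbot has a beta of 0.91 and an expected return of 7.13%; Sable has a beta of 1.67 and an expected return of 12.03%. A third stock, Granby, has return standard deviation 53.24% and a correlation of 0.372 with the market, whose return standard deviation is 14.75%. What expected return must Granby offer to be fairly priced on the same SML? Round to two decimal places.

9.92%

MRP = (12.03% − 7.13%) / (1.67 − 0.91) = 6.4474%
R_f = 7.13% − 0.91 × 6.4474% = 1.2629%
β_Granby = ρ·σ_i/σ_m = 0.372 × 53.24 / 14.75 = 1.3427
E(R_Granby) = R_f + β × MRP = 1.2629% + 1.3427 × 6.4474% = 9.92%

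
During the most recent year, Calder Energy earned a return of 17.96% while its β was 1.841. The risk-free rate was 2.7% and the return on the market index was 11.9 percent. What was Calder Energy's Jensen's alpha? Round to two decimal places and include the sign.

Market excess return = 11.9% − 2.7% = 9.20%
CAPM benchmark = R_f + β(R_m − R_f) = 2.7% + 1.841 × 9.2% = 19.6372%
α = actual − benchmark = 17.96% − 19.6372% = -1.68%

-1.68%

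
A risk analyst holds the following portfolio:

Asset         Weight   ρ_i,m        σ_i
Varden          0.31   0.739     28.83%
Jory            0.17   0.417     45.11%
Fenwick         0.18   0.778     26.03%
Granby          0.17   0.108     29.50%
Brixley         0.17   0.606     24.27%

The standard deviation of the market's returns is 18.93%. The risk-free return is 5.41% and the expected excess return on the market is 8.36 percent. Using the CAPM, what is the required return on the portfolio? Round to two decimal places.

β_Varden = 0.739 × 28.83% / 18.93% = 1.1255
β_Jory = 0.417 × 45.11% / 18.93% = 0.9937
β_Fenwick = 0.778 × 26.03% / 18.93% = 1.0698
β_Granby = 0.108 × 29.50% / 18.93% = 0.1683
β_Brixley = 0.606 × 24.27% / 18.93% = 0.7769
β_P = Σ w_i β_i = 0.31×1.1255 + 0.17×0.9937 + 0.18×1.0698 + 0.17×0.1683 + 0.17×0.7769 = 0.8711
E(R_P) = R_f + β_P × MRP = 5.41% + 0.8711 × 8.36% = 12.69%

12.69%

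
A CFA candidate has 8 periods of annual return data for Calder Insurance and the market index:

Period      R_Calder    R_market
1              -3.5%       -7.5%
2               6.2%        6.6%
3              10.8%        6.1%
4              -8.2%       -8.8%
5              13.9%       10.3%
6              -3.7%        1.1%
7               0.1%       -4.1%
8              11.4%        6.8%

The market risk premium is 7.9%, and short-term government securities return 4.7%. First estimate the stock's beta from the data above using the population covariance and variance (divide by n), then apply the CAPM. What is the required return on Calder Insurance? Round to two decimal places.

Mean R_i = (-3.5 + 6.2 + 10.8 − 8.2 + 13.9 − 3.7 + 0.1 + 11.4) / 8 = 3.3750%
Mean R_m = (-7.5 + 6.6 + 6.1 − 8.8 + 10.3 + 1.1 − 4.1 + 6.8) / 8 = 1.3125%
Σ(R_i − R̄_i)(R_m − R̄_m) = 385.9825  ⇒  Cov = 385.9825 / 8 = 48.2478
Σ(R_m − R̄_m)² = 371.0288  ⇒  Var(R_m) = 371.0288 / 8 = 46.3786
β = Cov / Var(R_m) = 48.2478 / 46.3786 = 1.0403
E(R) = R_f + β × MRP = 4.7% + 1.0403 × 7.9% = 12.92%

12.92%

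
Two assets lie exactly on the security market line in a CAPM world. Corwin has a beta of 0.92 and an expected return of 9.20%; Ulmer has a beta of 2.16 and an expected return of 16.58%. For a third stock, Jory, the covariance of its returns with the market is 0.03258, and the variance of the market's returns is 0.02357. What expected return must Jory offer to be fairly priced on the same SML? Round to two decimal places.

MRP = (16.58% − 9.20%) / (2.16 − 0.92) = 5.9516%
R_f = 9.20% − 0.92 × 5.9516% = 3.7245%
β_Jory = Cov / Var(R_m) = 0.03258 / 0.02357 = 1.3823
E(R_Jory) = R_f + β × MRP = 3.7245% + 1.3823 × 5.9516% = 11.95%

11.95%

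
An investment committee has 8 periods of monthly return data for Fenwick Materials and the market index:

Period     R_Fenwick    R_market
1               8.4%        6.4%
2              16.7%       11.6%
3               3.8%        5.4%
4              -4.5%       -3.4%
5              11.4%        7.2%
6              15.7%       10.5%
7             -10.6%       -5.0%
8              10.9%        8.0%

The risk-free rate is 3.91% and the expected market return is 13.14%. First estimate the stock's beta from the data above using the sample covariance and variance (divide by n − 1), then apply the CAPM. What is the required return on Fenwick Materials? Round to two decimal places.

Mean R_i = (8.4 + 16.7 + 3.8 − 4.5 + 11.4 + 15.7 − 10.6 + 10.9) / 8 = 6.4750%
Mean R_m = (6.4 + 11.6 + 5.4 − 3.4 + 7.2 + 10.5 − 5.0 + 8.0) / 8 = 5.0875%
Σ(R_i − R̄_i)(R_m − R̄_m) = 406.8975  ⇒  Cov = 406.8975 / 7 = 58.1282
Σ(R_m − R̄_m)² = 260.2688  ⇒  Var(R_m) = 260.2688 / 7 = 37.1813
β = Cov / Var(R_m) = 58.1282 / 37.1813 = 1.5634
MRP = 13.14% − 3.91% = 9.23%
E(R) = R_f + β × MRP = 3.91% + 1.5634 × 9.23% = 18.34%

18.34%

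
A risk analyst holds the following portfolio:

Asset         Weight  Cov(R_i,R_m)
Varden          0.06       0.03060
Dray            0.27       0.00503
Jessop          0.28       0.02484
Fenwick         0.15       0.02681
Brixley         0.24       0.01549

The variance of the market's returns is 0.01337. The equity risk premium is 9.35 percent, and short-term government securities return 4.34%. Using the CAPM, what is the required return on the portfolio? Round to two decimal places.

16.85%

β_Varden = 0.03060 / 0.01337 = 2.2887
β_Dray = 0.00503 / 0.01337 = 0.3762
β_Jessop = 0.02484 / 0.01337 = 1.8579
β_Fenwick = 0.02681 / 0.01337 = 2.0052
β_Brixley = 0.01549 / 0.01337 = 1.1586
β_P = Σ w_i β_i = 0.06×2.2887 + 0.27×0.3762 + 0.28×1.8579 + 0.15×2.0052 + 0.24×1.1586 = 1.3380
E(R_P) = R_f + β_P × MRP = 4.34% + 1.3380 × 9.35% = 16.85%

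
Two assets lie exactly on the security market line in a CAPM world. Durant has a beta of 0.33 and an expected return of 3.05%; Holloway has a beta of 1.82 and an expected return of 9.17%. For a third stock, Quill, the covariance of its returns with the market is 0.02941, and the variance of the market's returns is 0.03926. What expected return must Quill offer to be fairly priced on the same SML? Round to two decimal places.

4.77%

MRP = (9.17% − 3.05%) / (1.82 − 0.33) = 4.1074%
R_f = 3.05% − 0.33 × 4.1074% = 1.6946%
β_Quill = Cov / Var(R_m) = 0.02941 / 0.03926 = 0.7491
E(R_Quill) = R_f + β × MRP = 1.6946% + 0.7491 × 4.1074% = 4.77%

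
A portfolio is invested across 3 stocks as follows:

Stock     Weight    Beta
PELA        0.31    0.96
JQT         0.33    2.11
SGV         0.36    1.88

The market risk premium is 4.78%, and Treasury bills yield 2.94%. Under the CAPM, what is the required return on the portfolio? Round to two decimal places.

10.93%

β_P = Σ w_i β_i = 0.31×0.96 + 0.33×2.11 + 0.36×1.88 = 1.6707
E(R_P) = R_f + β_P × MRP = 2.94% + 1.6707 × 4.78% = 10.93%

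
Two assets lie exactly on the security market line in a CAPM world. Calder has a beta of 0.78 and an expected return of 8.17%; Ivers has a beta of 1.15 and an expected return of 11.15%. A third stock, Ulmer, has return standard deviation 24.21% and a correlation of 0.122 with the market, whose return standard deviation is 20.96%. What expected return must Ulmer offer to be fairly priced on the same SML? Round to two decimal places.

MRP = (11.15% − 8.17%) / (1.15 − 0.78) = 8.0541%
R_f = 8.17% − 0.78 × 8.0541% = 1.8878%
β_Ulmer = ρ·σ_i/σ_m = 0.122 × 24.21 / 20.96 = 0.1409
E(R_Ulmer) = R_f + β × MRP = 1.8878% + 0.1409 × 8.0541% = 3.02%

3.02%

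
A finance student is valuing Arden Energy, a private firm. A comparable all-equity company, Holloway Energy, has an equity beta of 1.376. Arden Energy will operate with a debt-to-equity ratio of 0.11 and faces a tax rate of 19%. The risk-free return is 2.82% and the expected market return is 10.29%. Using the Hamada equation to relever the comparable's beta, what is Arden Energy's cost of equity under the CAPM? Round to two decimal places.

β_L = β_U × [1 + (1 − t)(D/E)] = 1.376 × [1 + (1 − 0.19) × 0.11]
    = 1.376 × [1 + 0.81 × 0.11] = 1.376 × 1.0891 = 1.4986
MRP = 10.29% − 2.82% = 7.47%
E(R) = R_f + β_L × MRP = 2.82% + 1.4986 × 7.47% = 14.01%

14.01%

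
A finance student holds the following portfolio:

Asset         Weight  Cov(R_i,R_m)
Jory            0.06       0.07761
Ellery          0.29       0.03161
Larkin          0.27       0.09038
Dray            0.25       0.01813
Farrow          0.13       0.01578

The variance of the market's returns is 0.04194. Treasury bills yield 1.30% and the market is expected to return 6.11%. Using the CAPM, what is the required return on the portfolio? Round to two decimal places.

6.44%

β_Jory = 0.07761 / 0.04194 = 1.8505
β_Ellery = 0.03161 / 0.04194 = 0.7537
β_Larkin = 0.09038 / 0.04194 = 2.1550
β_Dray = 0.01813 / 0.04194 = 0.4323
β_Farrow = 0.01578 / 0.04194 = 0.3763
β_P = Σ w_i β_i = 0.06×1.8505 + 0.29×0.7537 + 0.27×2.1550 + 0.25×0.4323 + 0.13×0.3763 = 1.0684
MRP = 6.11% − 1.30% = 4.81%
E(R_P) = R_f + β_P × MRP = 1.30% + 1.0684 × 4.81% = 6.44%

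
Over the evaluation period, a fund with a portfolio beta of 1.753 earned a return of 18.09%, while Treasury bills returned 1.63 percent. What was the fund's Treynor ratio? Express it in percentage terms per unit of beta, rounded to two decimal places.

Treynor = (R_P − R_f) / β_P = (18.09% − 1.63%) / 1.7530 = 16.46% / 1.7530 = 9.39%

9.39%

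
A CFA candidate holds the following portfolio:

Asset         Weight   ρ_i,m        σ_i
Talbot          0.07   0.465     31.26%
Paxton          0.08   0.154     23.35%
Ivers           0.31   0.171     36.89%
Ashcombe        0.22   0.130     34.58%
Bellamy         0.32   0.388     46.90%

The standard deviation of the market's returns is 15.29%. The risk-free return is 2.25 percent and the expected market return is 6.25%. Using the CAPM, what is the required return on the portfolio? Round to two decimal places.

β_Talbot = 0.465 × 31.26% / 15.29% = 0.9507
β_Paxton = 0.154 × 23.35% / 15.29% = 0.2352
β_Ivers = 0.171 × 36.89% / 15.29% = 0.4126
β_Ashcombe = 0.130 × 34.58% / 15.29% = 0.2940
β_Bellamy = 0.388 × 46.90% / 15.29% = 1.1901
β_P = Σ w_i β_i = 0.07×0.9507 + 0.08×0.2352 + 0.31×0.4126 + 0.22×0.2940 + 0.32×1.1901 = 0.6588
MRP = 6.25% − 2.25% = 4.00%
E(R_P) = R_f + β_P × MRP = 2.25% + 0.6588 × 4.00% = 4.89%

4.89%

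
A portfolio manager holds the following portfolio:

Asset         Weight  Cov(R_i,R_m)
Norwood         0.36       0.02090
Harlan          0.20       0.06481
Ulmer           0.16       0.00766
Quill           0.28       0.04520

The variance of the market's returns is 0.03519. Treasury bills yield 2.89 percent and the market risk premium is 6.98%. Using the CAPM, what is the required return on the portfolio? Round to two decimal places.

9.71%

β_Norwood = 0.02090 / 0.03519 = 0.5939
β_Harlan = 0.06481 / 0.03519 = 1.8417
β_Ulmer = 0.00766 / 0.03519 = 0.2177
β_Quill = 0.04520 / 0.03519 = 1.2845
β_P = Σ w_i β_i = 0.36×0.5939 + 0.20×1.8417 + 0.16×0.2177 + 0.28×1.2845 = 0.9766
E(R_P) = R_f + β_P × MRP = 2.89% + 0.9766 × 6.98% = 9.71%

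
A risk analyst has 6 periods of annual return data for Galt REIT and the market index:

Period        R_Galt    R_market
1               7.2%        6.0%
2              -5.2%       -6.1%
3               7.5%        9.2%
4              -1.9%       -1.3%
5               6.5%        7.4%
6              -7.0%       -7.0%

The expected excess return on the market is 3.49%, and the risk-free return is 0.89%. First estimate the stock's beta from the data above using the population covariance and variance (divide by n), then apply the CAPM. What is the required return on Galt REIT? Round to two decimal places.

Mean R_i = (7.2 − 5.2 + 7.5 − 1.9 + 6.5 − 7.0) / 6 = 1.1833%
Mean R_m = (6.0 − 6.1 + 9.2 − 1.3 + 7.4 − 7.0) / 6 = 1.3667%
Σ(R_i − R̄_i)(R_m − R̄_m) = 233.7867  ⇒  Cov = 233.7867 / 6 = 38.9645
Σ(R_m − R̄_m)² = 252.0933  ⇒  Var(R_m) = 252.0933 / 6 = 42.0156
β = Cov / Var(R_m) = 38.9645 / 42.0156 = 0.9274
E(R) = R_f + β × MRP = 0.89% + 0.9274 × 3.49% = 4.13%

4.13%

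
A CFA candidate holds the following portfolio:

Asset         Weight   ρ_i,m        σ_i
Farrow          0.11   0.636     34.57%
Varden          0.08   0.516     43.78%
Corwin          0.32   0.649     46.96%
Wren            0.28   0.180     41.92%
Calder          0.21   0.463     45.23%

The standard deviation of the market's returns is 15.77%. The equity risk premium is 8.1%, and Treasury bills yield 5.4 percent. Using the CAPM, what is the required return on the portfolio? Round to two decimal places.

β_Farrow = 0.636 × 34.57% / 15.77% = 1.3942
β_Varden = 0.516 × 43.78% / 15.77% = 1.4325
β_Corwin = 0.649 × 46.96% / 15.77% = 1.9326
β_Wren = 0.180 × 41.92% / 15.77% = 0.4785
β_Calder = 0.463 × 45.23% / 15.77% = 1.3279
β_P = Σ w_i β_i = 0.11×1.3942 + 0.08×1.4325 + 0.32×1.9326 + 0.28×0.4785 + 0.21×1.3279 = 1.2992
E(R_P) = R_f + β_P × MRP = 5.4% + 1.2992 × 8.1% = 15.92%

15.92%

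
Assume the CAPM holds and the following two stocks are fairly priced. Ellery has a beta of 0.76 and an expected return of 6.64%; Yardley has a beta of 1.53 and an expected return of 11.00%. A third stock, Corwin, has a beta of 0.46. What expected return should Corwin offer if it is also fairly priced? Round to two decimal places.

4.94%

MRP (SML slope) = (11.00% − 6.64%) / (1.53 − 0.76) = 4.36% / 0.77 = 5.6623%
R_f (intercept) = 6.64% − 0.76 × 5.6623% = 2.3367%
E(R_Corwin) = R_f + β × MRP = 2.3367% + 0.46 × 5.6623% = 4.94%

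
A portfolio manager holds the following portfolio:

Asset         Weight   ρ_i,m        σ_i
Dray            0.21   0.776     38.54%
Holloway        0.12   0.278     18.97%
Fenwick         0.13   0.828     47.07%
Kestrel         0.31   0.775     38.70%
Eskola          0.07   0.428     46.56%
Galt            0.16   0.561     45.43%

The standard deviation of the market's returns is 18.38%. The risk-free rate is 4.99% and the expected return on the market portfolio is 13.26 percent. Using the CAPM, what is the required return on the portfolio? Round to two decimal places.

β_Dray = 0.776 × 38.54% / 18.38% = 1.6272
β_Holloway = 0.278 × 18.97% / 18.38% = 0.2869
β_Fenwick = 0.828 × 47.07% / 18.38% = 2.1205
β_Kestrel = 0.775 × 38.70% / 18.38% = 1.6318
β_Eskola = 0.428 × 46.56% / 18.38% = 1.0842
β_Galt = 0.561 × 45.43% / 18.38% = 1.3866
β_P = Σ w_i β_i = 0.21×1.6272 + 0.12×0.2869 + 0.13×2.1205 + 0.31×1.6318 + 0.07×1.0842 + 0.16×1.3866 = 1.4554
MRP = 13.26% − 4.99% = 8.27%
E(R_P) = R_f + β_P × MRP = 4.99% + 1.4554 × 8.27% = 17.03%

17.03%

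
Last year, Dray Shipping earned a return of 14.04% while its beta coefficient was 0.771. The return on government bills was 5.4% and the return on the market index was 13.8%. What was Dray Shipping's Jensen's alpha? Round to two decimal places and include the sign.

+2.16%

Market excess return = 13.8% − 5.4% = 8.40%
CAPM benchmark = R_f + β(R_m − R_f) = 5.4% + 0.771 × 8.4% = 11.8764%
α = actual − benchmark = 14.04% − 11.8764% = +2.16%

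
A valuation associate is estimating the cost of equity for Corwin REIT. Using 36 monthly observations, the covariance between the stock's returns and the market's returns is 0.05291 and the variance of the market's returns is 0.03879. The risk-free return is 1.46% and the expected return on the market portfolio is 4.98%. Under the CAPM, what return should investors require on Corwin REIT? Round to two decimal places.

6.26%

β = Cov(R_i, R_m) / Var(R_m) = 0.05291 / 0.03879 = 1.3640
MRP = 4.98% − 1.46% = 3.52%
E(R) = R_f + β × MRP = 1.46% + 1.3640 × 3.52% = 6.26%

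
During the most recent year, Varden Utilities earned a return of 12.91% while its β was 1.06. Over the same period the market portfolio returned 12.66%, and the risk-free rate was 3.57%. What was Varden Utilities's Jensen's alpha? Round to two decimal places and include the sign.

-0.30%

Market excess return = 12.66% − 3.57% = 9.09%
CAPM benchmark = R_f + β(R_m − R_f) = 3.57% + 1.06 × 9.09% = 13.2054%
α = actual − benchmark = 12.91% − 13.2054% = -0.30%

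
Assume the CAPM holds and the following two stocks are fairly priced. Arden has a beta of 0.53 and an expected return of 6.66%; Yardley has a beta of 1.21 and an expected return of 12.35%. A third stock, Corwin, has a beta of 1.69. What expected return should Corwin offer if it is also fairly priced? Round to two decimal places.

16.37%

MRP (SML slope) = (12.35% − 6.66%) / (1.21 − 0.53) = 5.69% / 0.68 = 8.3676%
R_f (intercept) = 6.66% − 0.53 × 8.3676% = 2.2252%
E(R_Corwin) = R_f + β × MRP = 2.2252% + 1.69 × 8.3676% = 16.37%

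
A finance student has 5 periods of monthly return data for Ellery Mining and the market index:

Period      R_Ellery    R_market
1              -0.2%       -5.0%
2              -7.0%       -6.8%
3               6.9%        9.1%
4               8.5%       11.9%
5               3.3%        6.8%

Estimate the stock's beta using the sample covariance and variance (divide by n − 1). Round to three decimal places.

0.682

Mean R_i = (-0.2 − 7.0 + 6.9 + 8.5 + 3.3) / 5 = 2.3000%
Mean R_m = (-5.0 − 6.8 + 9.1 + 11.9 + 6.8) / 5 = 3.2000%
Σ(R_i − R̄_i)(R_m − R̄_m) = 198.1800  ⇒  Cov = 198.1800 / 4 = 49.5450
Σ(R_m − R̄_m)² = 290.7000  ⇒  Var(R_m) = 290.7000 / 4 = 72.6750
β = Cov / Var(R_m) = 49.5450 / 72.6750 = 0.6817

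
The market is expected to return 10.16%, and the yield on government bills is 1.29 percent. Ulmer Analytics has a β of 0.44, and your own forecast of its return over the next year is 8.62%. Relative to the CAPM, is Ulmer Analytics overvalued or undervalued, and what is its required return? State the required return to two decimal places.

Undervalued; required return 5.19%

MRP = 10.16% − 1.29% = 8.87%
Required return = R_f + β·MRP = 1.29% + 0.44 × 8.87% = 5.19%
Forecast 8.62% > required 5.19% → the stock plots above the SML → undervalued.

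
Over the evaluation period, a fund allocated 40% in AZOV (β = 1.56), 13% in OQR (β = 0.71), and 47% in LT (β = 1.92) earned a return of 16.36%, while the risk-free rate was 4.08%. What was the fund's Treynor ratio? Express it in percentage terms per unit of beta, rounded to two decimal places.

7.59%

β_P = 0.40×1.56 + 0.13×0.71 + 0.47×1.92 = 1.6187
Treynor = (R_P − R_f) / β_P = (16.36% − 4.08%) / 1.6187 = 12.28% / 1.6187 = 7.59%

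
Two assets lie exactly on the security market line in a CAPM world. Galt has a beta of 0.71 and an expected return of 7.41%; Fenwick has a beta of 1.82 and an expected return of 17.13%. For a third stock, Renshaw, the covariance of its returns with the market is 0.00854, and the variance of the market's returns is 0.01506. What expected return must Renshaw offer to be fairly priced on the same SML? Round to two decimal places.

6.16%

MRP = (17.13% − 7.41%) / (1.82 − 0.71) = 8.7568%
R_f = 7.41% − 0.71 × 8.7568% = 1.1927%
β_Renshaw = Cov / Var(R_m) = 0.00854 / 0.01506 = 0.5671
E(R_Renshaw) = R_f + β × MRP = 1.1927% + 0.5671 × 8.7568% = 6.16%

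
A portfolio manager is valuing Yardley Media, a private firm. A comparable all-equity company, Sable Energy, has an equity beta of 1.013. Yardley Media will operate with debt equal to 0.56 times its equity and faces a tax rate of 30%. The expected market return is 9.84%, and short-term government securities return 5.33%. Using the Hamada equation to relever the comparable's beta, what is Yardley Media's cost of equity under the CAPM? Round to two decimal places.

β_L = β_U × [1 + (1 − t)(D/E)] = 1.013 × [1 + (1 − 0.30) × 0.56]
    = 1.013 × [1 + 0.70 × 0.56] = 1.013 × 1.3920 = 1.4101
MRP = 9.84% − 5.33% = 4.51%
E(R) = R_f + β_L × MRP = 5.33% + 1.4101 × 4.51% = 11.69%

11.69%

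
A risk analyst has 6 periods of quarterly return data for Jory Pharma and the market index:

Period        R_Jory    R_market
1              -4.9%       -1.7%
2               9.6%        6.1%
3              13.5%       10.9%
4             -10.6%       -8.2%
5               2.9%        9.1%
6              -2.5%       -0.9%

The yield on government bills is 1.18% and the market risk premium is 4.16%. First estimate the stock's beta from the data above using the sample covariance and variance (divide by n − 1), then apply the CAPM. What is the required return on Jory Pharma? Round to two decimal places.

5.93%

Mean R_i = (-4.9 + 9.6 + 13.5 − 10.6 + 2.9 − 2.5) / 6 = 1.3333%
Mean R_m = (-1.7 + 6.1 + 10.9 − 8.2 + 9.1 − 0.9) / 6 = 2.5500%
Σ(R_i − R̄_i)(R_m − R̄_m) = 309.2000  ⇒  Cov = 309.2000 / 5 = 61.8400
Σ(R_m − R̄_m)² = 270.7550  ⇒  Var(R_m) = 270.7550 / 5 = 54.1510
β = Cov / Var(R_m) = 61.8400 / 54.1510 = 1.1420
E(R) = R_f + β × MRP = 1.18% + 1.1420 × 4.16% = 5.93%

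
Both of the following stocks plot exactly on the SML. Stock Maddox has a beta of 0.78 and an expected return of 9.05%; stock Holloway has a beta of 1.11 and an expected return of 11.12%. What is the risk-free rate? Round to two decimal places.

4.16%

Both satisfy E(R) = R_f + β·MRP, so the slope of the SML is
MRP = (11.12% − 9.05%) / (1.11 − 0.78) = 2.07% / 0.33 = 6.2727%
R_f = E(R_Maddox) − β_Maddox·MRP = 9.05% − 0.78 × 6.2727% = 4.1573%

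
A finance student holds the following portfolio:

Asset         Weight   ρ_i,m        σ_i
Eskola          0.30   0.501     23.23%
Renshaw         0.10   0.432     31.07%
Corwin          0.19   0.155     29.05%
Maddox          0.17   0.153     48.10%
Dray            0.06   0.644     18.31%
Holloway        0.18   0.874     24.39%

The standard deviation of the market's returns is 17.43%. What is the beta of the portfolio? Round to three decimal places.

β_Eskola = 0.501 × 23.23% / 17.43% = 0.6677
β_Renshaw = 0.432 × 31.07% / 17.43% = 0.7701
β_Corwin = 0.155 × 29.05% / 17.43% = 0.2583
β_Maddox = 0.153 × 48.10% / 17.43% = 0.4222
β_Dray = 0.644 × 18.31% / 17.43% = 0.6765
β_Holloway = 0.874 × 24.39% / 17.43% = 1.2230
β_P = Σ w_i β_i = 0.30×0.6677 + 0.10×0.7701 + 0.19×0.2583 + 0.17×0.4222 + 0.06×0.6765 + 0.18×1.2230 = 0.6589

0.659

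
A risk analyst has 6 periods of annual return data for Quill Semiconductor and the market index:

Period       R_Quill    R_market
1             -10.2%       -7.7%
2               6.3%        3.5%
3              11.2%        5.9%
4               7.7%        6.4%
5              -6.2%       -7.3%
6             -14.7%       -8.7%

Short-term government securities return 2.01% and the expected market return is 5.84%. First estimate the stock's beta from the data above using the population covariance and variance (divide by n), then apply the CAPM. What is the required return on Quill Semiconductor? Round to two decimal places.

7.50%

Mean R_i = (-10.2 + 6.3 + 11.2 + 7.7 − 6.2 − 14.7) / 6 = -0.9833%
Mean R_m = (-7.7 + 3.5 + 5.9 + 6.4 − 7.3 − 8.7) / 6 = -1.3167%
Σ(R_i − R̄_i)(R_m − R̄_m) = 381.3317  ⇒  Cov = 381.3317 / 6 = 63.5553
Σ(R_m − R̄_m)² = 265.8883  ⇒  Var(R_m) = 265.8883 / 6 = 44.3147
β = Cov / Var(R_m) = 63.5553 / 44.3147 = 1.4342
MRP = 5.84% − 2.01% = 3.83%
E(R) = R_f + β × MRP = 2.01% + 1.4342 × 3.83% = 7.50%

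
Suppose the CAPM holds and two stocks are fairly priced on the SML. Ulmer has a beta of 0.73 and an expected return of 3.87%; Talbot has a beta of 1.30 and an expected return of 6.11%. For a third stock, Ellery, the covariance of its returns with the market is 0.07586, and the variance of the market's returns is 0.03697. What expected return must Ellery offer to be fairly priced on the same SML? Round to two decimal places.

9.06%

MRP = (6.11% − 3.87%) / (1.30 − 0.73) = 3.9298%
R_f = 3.87% − 0.73 × 3.9298% = 1.0012%
β_Ellery = Cov / Var(R_m) = 0.07586 / 0.03697 = 2.0519
E(R_Ellery) = R_f + β × MRP = 1.0012% + 2.0519 × 3.9298% = 9.06%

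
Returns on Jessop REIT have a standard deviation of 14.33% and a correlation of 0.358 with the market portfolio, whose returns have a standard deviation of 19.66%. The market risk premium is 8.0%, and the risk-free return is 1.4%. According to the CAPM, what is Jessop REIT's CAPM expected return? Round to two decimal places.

3.49%

β = ρ × σ_i / σ_m = 0.358 × 14.33% / 19.66% = 0.2609
E(R) = 1.4% + 0.2609 × 8.0% = 3.49%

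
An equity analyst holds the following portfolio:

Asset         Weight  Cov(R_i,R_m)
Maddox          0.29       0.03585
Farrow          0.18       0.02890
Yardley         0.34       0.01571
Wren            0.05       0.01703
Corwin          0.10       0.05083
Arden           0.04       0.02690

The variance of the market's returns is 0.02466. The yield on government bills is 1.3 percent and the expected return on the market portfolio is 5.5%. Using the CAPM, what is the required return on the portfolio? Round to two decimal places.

β_Maddox = 0.03585 / 0.02466 = 1.4538
β_Farrow = 0.02890 / 0.02466 = 1.1719
β_Yardley = 0.01571 / 0.02466 = 0.6371
β_Wren = 0.01703 / 0.02466 = 0.6906
β_Corwin = 0.05083 / 0.02466 = 2.0612
β_Arden = 0.02690 / 0.02466 = 1.0908
β_P = Σ w_i β_i = 0.29×1.4538 + 0.18×1.1719 + 0.34×0.6371 + 0.05×0.6906 + 0.10×2.0612 + 0.04×1.0908 = 1.1334
MRP = 5.5% − 1.3% = 4.20%
E(R_P) = R_f + β_P × MRP = 1.3% + 1.1334 × 4.2% = 6.06%

6.06%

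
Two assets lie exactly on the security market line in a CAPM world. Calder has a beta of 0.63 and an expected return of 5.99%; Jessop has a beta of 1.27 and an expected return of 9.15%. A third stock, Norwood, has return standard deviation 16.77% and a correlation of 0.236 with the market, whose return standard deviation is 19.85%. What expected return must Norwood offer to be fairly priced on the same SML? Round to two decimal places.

MRP = (9.15% − 5.99%) / (1.27 − 0.63) = 4.9375%
R_f = 5.99% − 0.63 × 4.9375% = 2.8794%
β_Norwood = ρ·σ_i/σ_m = 0.236 × 16.77 / 19.85 = 0.1994
E(R_Norwood) = R_f + β × MRP = 2.8794% + 0.1994 × 4.9375% = 3.86%

3.86%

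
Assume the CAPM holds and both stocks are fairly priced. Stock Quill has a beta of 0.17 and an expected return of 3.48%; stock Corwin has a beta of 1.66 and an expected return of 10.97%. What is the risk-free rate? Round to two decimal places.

Both satisfy E(R) = R_f + β·MRP, so the slope of the SML is
MRP = (10.97% − 3.48%) / (1.66 − 0.17) = 7.49% / 1.49 = 5.0268%
R_f = E(R_Quill) − β_Quill·MRP = 3.48% − 0.17 × 5.0268% = 2.6254%

2.63%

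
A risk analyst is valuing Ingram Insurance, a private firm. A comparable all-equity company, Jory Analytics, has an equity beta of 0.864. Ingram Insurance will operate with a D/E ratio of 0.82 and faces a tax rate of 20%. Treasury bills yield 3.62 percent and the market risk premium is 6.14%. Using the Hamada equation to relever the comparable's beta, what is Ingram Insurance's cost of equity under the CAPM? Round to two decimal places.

β_L = β_U × [1 + (1 − t)(D/E)] = 0.864 × [1 + (1 − 0.20) × 0.82]
    = 0.864 × [1 + 0.80 × 0.82] = 0.864 × 1.6560 = 1.4308
E(R) = R_f + β_L × MRP = 3.62% + 1.4308 × 6.14% = 12.41%

12.41%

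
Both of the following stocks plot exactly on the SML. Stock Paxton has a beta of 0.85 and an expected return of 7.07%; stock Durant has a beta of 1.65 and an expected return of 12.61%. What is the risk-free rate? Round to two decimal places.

Both satisfy E(R) = R_f + β·MRP, so the slope of the SML is
MRP = (12.61% − 7.07%) / (1.65 − 0.85) = 5.54% / 0.80 = 6.9250%
R_f = E(R_Paxton) − β_Paxton·MRP = 7.07% − 0.85 × 6.9250% = 1.1838%

1.18%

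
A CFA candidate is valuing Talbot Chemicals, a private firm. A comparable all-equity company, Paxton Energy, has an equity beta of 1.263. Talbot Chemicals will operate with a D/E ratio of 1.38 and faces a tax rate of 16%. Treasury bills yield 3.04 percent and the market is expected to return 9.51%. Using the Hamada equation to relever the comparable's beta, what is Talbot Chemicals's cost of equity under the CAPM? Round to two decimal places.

20.68%

β_L = β_U × [1 + (1 − t)(D/E)] = 1.263 × [1 + (1 − 0.16) × 1.38]
    = 1.263 × [1 + 0.84 × 1.38] = 1.263 × 2.1592 = 2.7271
MRP = 9.51% − 3.04% = 6.47%
E(R) = R_f + β_L × MRP = 3.04% + 2.7271 × 6.47% = 20.68%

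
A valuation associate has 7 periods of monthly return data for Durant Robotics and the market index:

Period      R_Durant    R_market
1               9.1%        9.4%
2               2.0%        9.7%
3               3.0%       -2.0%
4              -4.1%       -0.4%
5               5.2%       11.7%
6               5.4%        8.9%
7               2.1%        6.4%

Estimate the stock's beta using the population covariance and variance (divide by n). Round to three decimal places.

0.475

Mean R_i = (9.1 + 2.0 + 3.0 − 4.1 + 5.2 + 5.4 + 2.1) / 7 = 3.2429%
Mean R_m = (9.4 + 9.7 − 2.0 − 0.4 + 11.7 + 8.9 + 6.4) / 7 = 6.2429%
Σ(R_i − R̄_i)(R_m − R̄_m) = 81.2071  ⇒  Cov = 81.2071 / 7 = 11.6010
Σ(R_m − R̄_m)² = 170.8571  ⇒  Var(R_m) = 170.8571 / 7 = 24.4082
β = Cov / Var(R_m) = 11.6010 / 24.4082 = 0.4753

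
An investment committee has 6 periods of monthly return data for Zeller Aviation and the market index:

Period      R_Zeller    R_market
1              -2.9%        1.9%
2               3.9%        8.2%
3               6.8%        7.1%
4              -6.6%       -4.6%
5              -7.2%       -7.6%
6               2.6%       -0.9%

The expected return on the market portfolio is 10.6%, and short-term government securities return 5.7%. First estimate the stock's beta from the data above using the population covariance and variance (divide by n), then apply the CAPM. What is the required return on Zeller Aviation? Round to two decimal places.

9.65%

Mean R_i = (-2.9 + 3.9 + 6.8 − 6.6 − 7.2 + 2.6) / 6 = -0.5667%
Mean R_m = (1.9 + 8.2 + 7.1 − 4.6 − 7.6 − 0.9) / 6 = 0.6833%
Σ(R_i − R̄_i)(R_m − R̄_m) = 159.8133  ⇒  Cov = 159.8133 / 6 = 26.6356
Σ(R_m − R̄_m)² = 198.1883  ⇒  Var(R_m) = 198.1883 / 6 = 33.0314
β = Cov / Var(R_m) = 26.6356 / 33.0314 = 0.8064
MRP = 10.6% − 5.7% = 4.90%
E(R) = R_f + β × MRP = 5.7% + 0.8064 × 4.9% = 9.65%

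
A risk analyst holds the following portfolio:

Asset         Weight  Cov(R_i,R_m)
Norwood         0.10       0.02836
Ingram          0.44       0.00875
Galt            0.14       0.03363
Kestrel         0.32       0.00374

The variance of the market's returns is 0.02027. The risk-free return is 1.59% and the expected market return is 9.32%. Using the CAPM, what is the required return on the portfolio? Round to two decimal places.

β_Norwood = 0.02836 / 0.02027 = 1.3991
β_Ingram = 0.00875 / 0.02027 = 0.4317
β_Galt = 0.03363 / 0.02027 = 1.6591
β_Kestrel = 0.00374 / 0.02027 = 0.1845
β_P = Σ w_i β_i = 0.10×1.3991 + 0.44×0.4317 + 0.14×1.6591 + 0.32×0.1845 = 0.6212
MRP = 9.32% − 1.59% = 7.73%
E(R_P) = R_f + β_P × MRP = 1.59% + 0.6212 × 7.73% = 6.39%

6.39%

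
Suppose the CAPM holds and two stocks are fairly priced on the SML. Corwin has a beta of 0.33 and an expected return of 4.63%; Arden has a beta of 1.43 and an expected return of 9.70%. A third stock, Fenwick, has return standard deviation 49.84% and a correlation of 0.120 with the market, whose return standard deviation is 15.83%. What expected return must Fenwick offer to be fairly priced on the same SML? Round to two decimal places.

4.85%

MRP = (9.70% − 4.63%) / (1.43 − 0.33) = 4.6091%
R_f = 4.63% − 0.33 × 4.6091% = 3.1090%
β_Fenwick = ρ·σ_i/σ_m = 0.120 × 49.84 / 15.83 = 0.3778
E(R_Fenwick) = R_f + β × MRP = 3.1090% + 0.3778 × 4.6091% = 4.85%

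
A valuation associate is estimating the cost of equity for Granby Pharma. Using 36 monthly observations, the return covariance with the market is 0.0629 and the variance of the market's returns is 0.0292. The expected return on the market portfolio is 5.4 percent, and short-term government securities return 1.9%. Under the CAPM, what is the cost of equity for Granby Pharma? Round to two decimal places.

β = Cov(R_i, R_m) / Var(R_m) = 0.0629 / 0.0292 = 2.1541
MRP = 5.4% − 1.9% = 3.50%
E(R) = R_f + β × MRP = 1.9% + 2.1541 × 3.5% = 9.44%

9.44%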